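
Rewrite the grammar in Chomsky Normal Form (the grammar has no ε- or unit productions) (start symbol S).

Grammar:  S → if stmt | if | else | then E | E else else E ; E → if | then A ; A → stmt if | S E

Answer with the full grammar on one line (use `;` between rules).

S → X1 X2 | if | else | X3 E | E Y1; E → if | X3 A; A → X2 X1 | S E; X1 → if; X2 → stmt; X3 → then; X4 → else; Y1 → X4 Y2; Y2 → X4 E

Introduce a nonterminal for each terminal appearing in a rule of length ≥ 2: X1 → if, X2 → stmt, X3 → then, X4 → else.
Binarize each right-hand side of length ≥ 3 by chaining fresh nonterminals (Y1, Y2, …): affected rules were S → E X4 X4 E.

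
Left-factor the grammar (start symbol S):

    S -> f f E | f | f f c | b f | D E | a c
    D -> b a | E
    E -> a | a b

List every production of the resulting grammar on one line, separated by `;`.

S has alternatives sharing prefix 'f': factor to S → f S' with S' → f E | ε | f c.
E has alternatives sharing prefix 'a': factor to E → a E' with E' → ε | b.
S' has alternatives sharing prefix 'f': factor to S' → f S'' with S'' → E | c.

S -> b f | D E | a c | f S'; D -> b a | E; E -> a E'; S' -> eps | f S''; E' -> eps | b; S'' -> E | c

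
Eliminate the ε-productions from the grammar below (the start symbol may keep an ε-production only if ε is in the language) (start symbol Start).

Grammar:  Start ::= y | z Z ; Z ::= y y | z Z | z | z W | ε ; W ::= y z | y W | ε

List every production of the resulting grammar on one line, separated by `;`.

Nullable set = {W, Z}.
ε ∉ L(G), so no ε-production is kept.
Expand every rule over subsets of its nullable positions: Start → z Z gives z Z | z. Z → z Z gives z Z | z. W → y W gives y W | y.

Start ::= y | z Z | z; Z ::= y y | z Z | z | z W; W ::= y z | y W | y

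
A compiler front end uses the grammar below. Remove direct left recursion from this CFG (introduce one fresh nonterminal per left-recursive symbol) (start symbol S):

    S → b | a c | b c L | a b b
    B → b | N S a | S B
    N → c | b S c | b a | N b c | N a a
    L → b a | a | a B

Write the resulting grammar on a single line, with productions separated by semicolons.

Directly left-recursive nonterminal: N.
For N: α = {b c, a a}, β = {c, b S c, b a}. Rewrite as N → β N' and N' → α N' | ε.

S → b | a c | b c L | a b b; B → b | N S a | S B; N → c N' | b S c N' | b a N'; L → b a | a | a B; N' → b c N' | a a N' | ε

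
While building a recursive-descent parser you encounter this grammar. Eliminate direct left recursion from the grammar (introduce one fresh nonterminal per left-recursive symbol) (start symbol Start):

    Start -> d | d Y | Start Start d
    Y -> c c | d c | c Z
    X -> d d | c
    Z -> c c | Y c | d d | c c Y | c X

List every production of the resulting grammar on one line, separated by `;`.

Start is directly left-recursive.
For Start: α = {Start d}, β = {d, d Y}. Rewrite as Start → β Start1 and Start1 → α Start1 | ε.

Start -> d Start1 | d Y Start1; Y -> c c | d c | c Z; X -> d d | c; Z -> c c | Y c | d d | c c Y | c X; Start1 -> Start d Start1 | eps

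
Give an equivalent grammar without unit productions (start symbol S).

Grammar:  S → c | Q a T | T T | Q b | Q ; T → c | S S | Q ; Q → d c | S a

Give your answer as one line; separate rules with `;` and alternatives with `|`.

Unit pairs: S ⇒* {Q}; T ⇒* {Q}.
For each unit pair (A, B), copy every non-unit production of B to A, then drop all unit productions.

S → c | Q a T | T T | Q b | d c | S a; T → d c | S a | c | S S; Q → d c | S a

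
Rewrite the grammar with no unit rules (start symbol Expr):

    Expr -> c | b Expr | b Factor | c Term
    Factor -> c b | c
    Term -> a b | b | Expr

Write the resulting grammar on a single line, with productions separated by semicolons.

Expr -> c | b Expr | b Factor | c Term; Factor -> c b | c; Term -> a b | b | c | b Expr | b Factor | c Term

Unit pairs: Term ⇒* {Expr}.
Replace each nonterminal's rules with the union of the non-unit rules of every nonterminal it unit-derives.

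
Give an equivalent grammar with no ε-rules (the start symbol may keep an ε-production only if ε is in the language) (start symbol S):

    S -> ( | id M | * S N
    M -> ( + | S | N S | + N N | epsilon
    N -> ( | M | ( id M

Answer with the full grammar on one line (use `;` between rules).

S -> ( | id M | id | * S N | * S; M -> ( + | S | N S | + N N | + N | +; N -> ( | M | ( id M | ( id

Nullable set = {M, N}.
ε ∉ L(G), so no ε-production is kept.
Expand every rule over subsets of its nullable positions: S → id M gives id M | id. S → * S N gives * S N | * S. M → + N N gives + N N | + N | +. N → ( id M gives ( id M | ( id.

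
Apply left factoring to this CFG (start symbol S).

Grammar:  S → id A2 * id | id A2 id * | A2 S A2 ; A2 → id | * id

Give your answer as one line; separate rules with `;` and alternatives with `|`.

S has alternatives sharing prefix 'id A2': factor to S → id A2 S' with S' → * id | id *.

S → A2 S A2 | id A2 S'; A2 → id | * id; S' → * id | id *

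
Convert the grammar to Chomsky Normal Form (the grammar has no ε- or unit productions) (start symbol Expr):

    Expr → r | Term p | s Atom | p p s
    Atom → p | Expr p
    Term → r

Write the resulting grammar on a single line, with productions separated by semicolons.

Expr → r | Term X1 | X2 Atom | X1 Y1; Atom → p | Expr X1; Term → r; X1 → p; X2 → s; Y1 → X1 X2

Introduce a nonterminal for each terminal appearing in a rule of length ≥ 2: X1 → p, X2 → s.
Binarize each right-hand side of length ≥ 3 by chaining fresh nonterminals (Y1, Y2, …): affected rules were Expr → X1 X1 X2.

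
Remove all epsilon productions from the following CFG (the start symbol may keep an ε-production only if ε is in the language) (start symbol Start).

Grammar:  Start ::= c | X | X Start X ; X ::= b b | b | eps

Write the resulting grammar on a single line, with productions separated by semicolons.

Start ::= c | X | X Start X | X Start | X X | Start X | eps; X ::= b b | b

Nullable set = {Start, X}.
ε ∈ L(G) since Start is nullable, so keep Start → ε.
Expand every rule over subsets of its nullable positions: Start → X Start X gives X Start X | X Start | X X | Start X.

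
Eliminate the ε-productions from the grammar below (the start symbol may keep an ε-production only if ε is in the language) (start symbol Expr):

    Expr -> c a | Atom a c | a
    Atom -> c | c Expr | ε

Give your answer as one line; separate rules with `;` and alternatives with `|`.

Expr -> c a | Atom a c | a c | a; Atom -> c | c Expr

The nullable symbols are {Atom}.
ε ∉ L(G), so no ε-production is kept.
Add the nullable-subset variants: Expr → Atom a c gives Atom a c | a c.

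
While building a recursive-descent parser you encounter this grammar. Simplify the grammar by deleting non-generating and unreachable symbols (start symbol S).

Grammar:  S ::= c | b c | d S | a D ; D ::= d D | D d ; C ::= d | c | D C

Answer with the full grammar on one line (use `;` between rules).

S ::= c | b c | d S

Generating nonterminals: {C, S}.
Reachable from S after that: {S}.
Removed useless symbols: {C, D} and every production mentioning them.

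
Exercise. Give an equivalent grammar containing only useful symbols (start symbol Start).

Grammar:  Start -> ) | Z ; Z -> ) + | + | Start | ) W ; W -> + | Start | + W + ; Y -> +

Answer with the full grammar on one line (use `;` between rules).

Start -> ) | Z; Z -> ) + | + | Start | ) W; W -> + | Start | + W +

Generating nonterminals: {Start, W, Y, Z}.
Reachable from Start after that: {Start, W, Z}.
Removed useless symbols: {Y} and every production mentioning them.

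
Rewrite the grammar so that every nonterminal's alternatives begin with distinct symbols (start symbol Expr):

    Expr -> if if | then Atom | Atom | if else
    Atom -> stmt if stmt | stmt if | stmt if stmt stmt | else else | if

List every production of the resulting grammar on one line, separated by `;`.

Expr has alternatives sharing prefix 'if': factor to Expr → if Expr1 with Expr1 → if | else.
Atom has alternatives sharing prefix 'stmt if': factor to Atom → stmt if Atom1 with Atom1 → stmt | ε | stmt stmt.
Atom1 has alternatives sharing prefix 'stmt': factor to Atom1 → stmt Atom11 with Atom11 → ε | stmt.

Expr -> then Atom | Atom | if Expr1; Atom -> else else | if | stmt if Atom1; Expr1 -> if | else; Atom1 -> ε | stmt Atom11; Atom11 -> ε | stmt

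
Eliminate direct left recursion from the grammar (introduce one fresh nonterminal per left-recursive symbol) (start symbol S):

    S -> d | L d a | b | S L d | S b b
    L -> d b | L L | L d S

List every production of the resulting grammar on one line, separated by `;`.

Left recursion appears on S, L.
For S: α = {L d, b b}, β = {d, L d a, b}. Rewrite as S → β S' and S' → α S' | ε.
For L: α = {L, d S}, β = {d b}. Rewrite as L → β L' and L' → α L' | ε.

S -> d S' | L d a S' | b S'; L -> d b L'; S' -> L d S' | b b S' | ε; L' -> L L' | d S L' | ε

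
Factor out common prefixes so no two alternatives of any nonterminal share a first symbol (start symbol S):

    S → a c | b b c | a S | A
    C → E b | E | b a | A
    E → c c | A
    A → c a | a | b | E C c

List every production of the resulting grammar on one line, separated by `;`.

S → b b c | A | a S'; C → b a | A | E C'; E → c c | A; A → c a | a | b | E C c; S' → c | S; C' → b | eps

S has alternatives sharing prefix 'a': factor to S → a S' with S' → c | S.
C has alternatives sharing prefix 'E': factor to C → E C' with C' → b | ε.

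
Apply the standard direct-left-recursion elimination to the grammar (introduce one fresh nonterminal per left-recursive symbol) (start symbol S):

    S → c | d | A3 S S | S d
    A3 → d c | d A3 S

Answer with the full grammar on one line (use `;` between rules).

S → c S' | d S' | A3 S S S'; A3 → d c | d A3 S; S' → d S' | ε

S is directly left-recursive.
For S: α = {d}, β = {c, d, A3 S S}. Rewrite as S → β S' and S' → α S' | ε.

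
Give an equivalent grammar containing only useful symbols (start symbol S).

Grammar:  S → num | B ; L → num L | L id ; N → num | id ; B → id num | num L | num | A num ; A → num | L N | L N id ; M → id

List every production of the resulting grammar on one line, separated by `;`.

S → num | B; B → id num | num | A num; A → num

Generating nonterminals: {A, B, M, N, S}.
Reachable from S after that: {A, B, S}.
Removed useless symbols: {L, M, N} and every production mentioning them.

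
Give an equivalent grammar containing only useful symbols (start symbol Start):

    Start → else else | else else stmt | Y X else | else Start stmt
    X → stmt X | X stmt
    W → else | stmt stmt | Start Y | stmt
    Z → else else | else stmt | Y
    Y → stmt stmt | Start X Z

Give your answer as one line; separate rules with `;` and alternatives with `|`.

Generating nonterminals: {Start, W, Y, Z}.
Reachable from Start after that: {Start}.
Removed useless symbols: {W, X, Y, Z} and every production mentioning them.

Start → else else | else else stmt | else Start stmt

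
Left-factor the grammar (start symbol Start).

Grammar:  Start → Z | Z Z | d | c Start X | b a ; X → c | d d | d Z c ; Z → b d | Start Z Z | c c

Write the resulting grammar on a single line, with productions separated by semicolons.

Start → d | c Start X | b a | Z Start1; X → c | d X1; Z → b d | Start Z Z | c c; Start1 → ε | Z; X1 → d | Z c

Start has alternatives sharing prefix 'Z': factor to Start → Z Start1 with Start1 → ε | Z.
X has alternatives sharing prefix 'd': factor to X → d X1 with X1 → d | Z c.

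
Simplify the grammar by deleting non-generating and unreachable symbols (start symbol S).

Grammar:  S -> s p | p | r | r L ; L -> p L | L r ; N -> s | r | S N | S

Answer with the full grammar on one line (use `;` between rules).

Generating nonterminals: {N, S}.
Reachable from S after that: {S}.
Removed useless symbols: {L, N} and every production mentioning them.

S -> s p | p | r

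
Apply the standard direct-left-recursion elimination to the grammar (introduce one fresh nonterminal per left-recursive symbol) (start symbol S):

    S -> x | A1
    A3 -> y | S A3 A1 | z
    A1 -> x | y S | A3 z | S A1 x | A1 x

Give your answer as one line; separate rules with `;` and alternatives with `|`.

S -> x | A1; A3 -> y | S A3 A1 | z; A1 -> x A1' | y S A1' | A3 z A1' | S A1 x A1'; A1' -> x A1' | ε

A1 is directly left-recursive.
For A1: α = {x}, β = {x, y S, A3 z, S A1 x}. Rewrite as A1 → β A1' and A1' → α A1' | ε.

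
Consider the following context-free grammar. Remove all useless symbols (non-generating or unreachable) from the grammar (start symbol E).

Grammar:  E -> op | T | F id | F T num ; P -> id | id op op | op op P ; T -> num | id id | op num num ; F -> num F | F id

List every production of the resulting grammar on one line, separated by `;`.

Generating nonterminals: {E, P, T}.
Reachable from E after that: {E, T}.
Removed useless symbols: {F, P} and every production mentioning them.

E -> op | T; T -> num | id id | op num num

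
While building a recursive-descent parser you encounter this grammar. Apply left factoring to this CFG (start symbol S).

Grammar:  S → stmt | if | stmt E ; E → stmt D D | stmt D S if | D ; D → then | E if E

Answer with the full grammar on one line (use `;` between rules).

S has alternatives sharing prefix 'stmt': factor to S → stmt S' with S' → ε | E.
E has alternatives sharing prefix 'stmt D': factor to E → stmt D E' with E' → D | S if.

S → if | stmt S'; E → D | stmt D E'; D → then | E if E; S' → ε | E; E' → D | S if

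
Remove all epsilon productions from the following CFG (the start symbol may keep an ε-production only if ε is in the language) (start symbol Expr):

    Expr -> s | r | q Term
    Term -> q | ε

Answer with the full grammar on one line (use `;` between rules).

The nullable symbols are {Term}.
ε ∉ L(G), so no ε-production is kept.
For each production, add variants omitting each subset of nullable occurrences: Expr → q Term gives q Term | q.

Expr -> s | r | q Term | q; Term -> q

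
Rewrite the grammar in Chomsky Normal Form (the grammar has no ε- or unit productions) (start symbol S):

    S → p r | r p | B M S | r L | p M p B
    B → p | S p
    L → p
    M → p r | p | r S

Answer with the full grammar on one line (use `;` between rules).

S → X1 X2 | X2 X1 | B Y1 | X2 L | X1 Y2; B → p | S X1; L → p; M → X1 X2 | p | X2 S; X1 → p; X2 → r; Y1 → M S; Y2 → M Y3; Y3 → X1 B

Introduce a nonterminal for each terminal appearing in a rule of length ≥ 2: X1 → p, X2 → r.
Binarize each right-hand side of length ≥ 3 by chaining fresh nonterminals (Y1, Y2, …): affected rules were S → B M S; S → X1 M X1 B.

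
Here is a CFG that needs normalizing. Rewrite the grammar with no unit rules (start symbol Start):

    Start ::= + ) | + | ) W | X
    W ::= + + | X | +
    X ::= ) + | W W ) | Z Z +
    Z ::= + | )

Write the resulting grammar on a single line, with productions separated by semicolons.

Start ::= + ) | + | ) W | ) + | W W ) | Z Z +; W ::= ) + | W W ) | Z Z + | + + | +; X ::= ) + | W W ) | Z Z +; Z ::= + | )

Unit pairs: Start ⇒* {X}; W ⇒* {X}.
For each unit pair (A, B), copy every non-unit production of B to A, then drop all unit productions.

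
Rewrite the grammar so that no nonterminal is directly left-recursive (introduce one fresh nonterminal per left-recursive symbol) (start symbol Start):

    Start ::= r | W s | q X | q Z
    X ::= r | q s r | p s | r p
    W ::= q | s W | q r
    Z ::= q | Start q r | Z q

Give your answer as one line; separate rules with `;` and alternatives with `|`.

Start ::= r | W s | q X | q Z; X ::= r | q s r | p s | r p; W ::= q | s W | q r; Z ::= q Z1 | Start q r Z1; Z1 ::= q Z1 | epsilon

Z is directly left-recursive.
For Z: α = {q}, β = {q, Start q r}. Rewrite as Z → β Z1 and Z1 → α Z1 | ε.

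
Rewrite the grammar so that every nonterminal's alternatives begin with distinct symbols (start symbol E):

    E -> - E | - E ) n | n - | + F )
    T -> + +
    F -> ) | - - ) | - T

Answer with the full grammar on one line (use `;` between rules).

E -> n - | + F ) | - E E'; T -> + +; F -> ) | - F'; E' -> eps | ) n; F' -> - ) | T

E has alternatives sharing prefix '- E': factor to E → - E E' with E' → ε | ) n.
F has alternatives sharing prefix '-': factor to F → - F' with F' → - ) | T.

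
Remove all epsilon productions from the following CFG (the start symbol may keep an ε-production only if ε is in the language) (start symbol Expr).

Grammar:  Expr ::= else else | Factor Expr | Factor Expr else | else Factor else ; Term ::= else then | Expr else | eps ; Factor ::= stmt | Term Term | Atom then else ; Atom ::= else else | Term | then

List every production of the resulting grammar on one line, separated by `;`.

The nullable symbols are {Atom, Factor, Term}.
ε ∉ L(G), so no ε-production is kept.
Expand every rule over subsets of its nullable positions: Expr → Factor Expr else gives Factor Expr else | Expr else. Factor → Term Term gives Term Term | Term. Factor → Atom then else gives Atom then else | then else.

Expr ::= else else | Factor Expr | Factor Expr else | Expr else | else Factor else; Term ::= else then | Expr else; Factor ::= stmt | Term Term | Term | Atom then else | then else; Atom ::= else else | Term | then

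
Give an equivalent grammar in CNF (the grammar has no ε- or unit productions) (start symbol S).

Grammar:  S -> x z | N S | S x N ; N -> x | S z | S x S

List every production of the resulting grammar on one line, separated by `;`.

Introduce a nonterminal for each terminal appearing in a rule of length ≥ 2: X1 → x, X2 → z.
Binarize each right-hand side of length ≥ 3 by chaining fresh nonterminals (Y1, Y2, …): affected rules were S → S X1 N; N → S X1 S.

S -> X1 X2 | N S | S Y1; N -> x | S X2 | S Y2; X1 -> x; X2 -> z; Y1 -> X1 N; Y2 -> X1 S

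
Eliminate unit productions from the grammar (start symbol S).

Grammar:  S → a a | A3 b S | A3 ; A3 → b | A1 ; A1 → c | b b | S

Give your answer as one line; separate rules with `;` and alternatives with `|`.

Unit pairs: A1 ⇒* {A3, S}; A3 ⇒* {A1, S}; S ⇒* {A1, A3}.
For every A with A ⇒* B via unit rules, add B's non-unit alternatives to A; then delete every rule of the form X → Y.

S → c | b b | a a | A3 b S | b; A3 → c | b b | a a | A3 b S | b; A1 → c | b b | a a | A3 b S | b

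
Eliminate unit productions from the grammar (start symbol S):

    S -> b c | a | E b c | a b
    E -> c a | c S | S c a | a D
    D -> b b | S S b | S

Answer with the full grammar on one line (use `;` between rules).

S -> b c | a | E b c | a b; E -> c a | c S | S c a | a D; D -> b c | a | E b c | a b | b b | S S b

Unit pairs: D ⇒* {S}.
Replace each nonterminal's rules with the union of the non-unit rules of every nonterminal it unit-derives.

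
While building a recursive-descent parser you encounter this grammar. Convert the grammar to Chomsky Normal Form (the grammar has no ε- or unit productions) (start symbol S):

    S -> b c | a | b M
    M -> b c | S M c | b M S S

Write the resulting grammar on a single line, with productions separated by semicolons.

S -> X1 X2 | a | X1 M; M -> X1 X2 | S Y1 | X1 Y2; X1 -> b; X2 -> c; Y1 -> M X2; Y2 -> M Y3; Y3 -> S S

Introduce a nonterminal for each terminal appearing in a rule of length ≥ 2: X1 → b, X2 → c.
Binarize each right-hand side of length ≥ 3 by chaining fresh nonterminals (Y1, Y2, …): affected rules were M → S M X2; M → X1 M S S.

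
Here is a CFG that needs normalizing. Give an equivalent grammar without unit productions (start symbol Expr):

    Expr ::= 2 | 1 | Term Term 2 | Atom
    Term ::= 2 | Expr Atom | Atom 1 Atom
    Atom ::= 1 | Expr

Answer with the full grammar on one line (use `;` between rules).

Expr ::= 1 | 2 | Term Term 2; Term ::= 2 | Expr Atom | Atom 1 Atom; Atom ::= 1 | 2 | Term Term 2

Unit pairs: Atom ⇒* {Expr}; Expr ⇒* {Atom}.
For each unit pair (A, B), copy every non-unit production of B to A, then drop all unit productions.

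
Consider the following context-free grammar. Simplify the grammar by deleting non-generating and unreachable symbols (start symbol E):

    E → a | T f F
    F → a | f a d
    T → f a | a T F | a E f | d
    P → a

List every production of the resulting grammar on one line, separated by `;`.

E → a | T f F; F → a | f a d; T → f a | a T F | a E f | d

Generating nonterminals: {E, F, P, T}.
Reachable from E after that: {E, F, T}.
Removed useless symbols: {P} and every production mentioning them.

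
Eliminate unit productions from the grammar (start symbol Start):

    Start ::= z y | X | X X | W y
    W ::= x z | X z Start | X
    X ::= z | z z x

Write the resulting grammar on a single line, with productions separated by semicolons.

Unit pairs: Start ⇒* {X}; W ⇒* {X}.
For each unit pair (A, B), copy every non-unit production of B to A, then drop all unit productions.

Start ::= z y | X X | W y | z | z z x; W ::= z | z z x | x z | X z Start; X ::= z | z z x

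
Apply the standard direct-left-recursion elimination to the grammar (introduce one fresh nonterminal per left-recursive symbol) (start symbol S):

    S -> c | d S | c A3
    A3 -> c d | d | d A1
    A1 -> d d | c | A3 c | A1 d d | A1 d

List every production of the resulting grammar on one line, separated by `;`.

S -> c | d S | c A3; A3 -> c d | d | d A1; A1 -> d d A1' | c A1' | A3 c A1'; A1' -> d d A1' | d A1' | ε

A1 is directly left-recursive.
For A1: α = {d d, d}, β = {d d, c, A3 c}. Rewrite as A1 → β A1' and A1' → α A1' | ε.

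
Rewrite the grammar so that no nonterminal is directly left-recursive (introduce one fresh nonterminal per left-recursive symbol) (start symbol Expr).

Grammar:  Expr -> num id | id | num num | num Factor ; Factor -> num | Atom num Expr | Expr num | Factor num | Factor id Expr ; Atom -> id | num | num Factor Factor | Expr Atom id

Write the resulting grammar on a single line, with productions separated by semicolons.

Directly left-recursive nonterminal: Factor.
For Factor: α = {num, id Expr}, β = {num, Atom num Expr, Expr num}. Rewrite as Factor → β Factor1 and Factor1 → α Factor1 | ε.

Expr -> num id | id | num num | num Factor; Factor -> num Factor1 | Atom num Expr Factor1 | Expr num Factor1; Atom -> id | num | num Factor Factor | Expr Atom id; Factor1 -> num Factor1 | id Expr Factor1 | ε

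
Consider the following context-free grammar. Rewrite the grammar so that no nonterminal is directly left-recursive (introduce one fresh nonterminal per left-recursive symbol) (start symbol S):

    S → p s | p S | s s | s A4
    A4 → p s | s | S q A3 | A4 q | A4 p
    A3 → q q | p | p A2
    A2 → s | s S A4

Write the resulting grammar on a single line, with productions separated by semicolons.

Left recursion appears on A4.
For A4: α = {q, p}, β = {p s, s, S q A3}. Rewrite as A4 → β A4' and A4' → α A4' | ε.

S → p s | p S | s s | s A4; A4 → p s A4' | s A4' | S q A3 A4'; A3 → q q | p | p A2; A2 → s | s S A4; A4' → q A4' | p A4' | eps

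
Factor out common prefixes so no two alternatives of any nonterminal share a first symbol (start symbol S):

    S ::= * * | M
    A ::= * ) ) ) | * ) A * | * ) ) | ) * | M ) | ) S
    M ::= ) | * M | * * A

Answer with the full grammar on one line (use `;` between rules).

A has alternatives sharing prefix '* )': factor to A → * ) A' with A' → ) ) | A * | ).
A has alternatives sharing prefix ')': factor to A → ) A'' with A'' → * | S.
M has alternatives sharing prefix '*': factor to M → * M' with M' → M | * A.
A' has alternatives sharing prefix ')': factor to A' → ) A''' with A''' → ) | ε.

S ::= * * | M; A ::= M ) | * ) A' | ) A''; M ::= ) | * M'; A' ::= A * | ) A'''; A'' ::= * | S; M' ::= M | * A; A''' ::= ) | ε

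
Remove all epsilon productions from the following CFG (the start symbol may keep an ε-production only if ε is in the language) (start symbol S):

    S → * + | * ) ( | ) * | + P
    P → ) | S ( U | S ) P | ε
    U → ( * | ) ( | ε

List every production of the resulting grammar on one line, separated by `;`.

Nullable set = {P, U}.
ε ∉ L(G), so no ε-production is kept.
Add the nullable-subset variants: S → + P gives + P | +. P → S ( U gives S ( U | S (. P → S ) P gives S ) P | S ).

S → * + | * ) ( | ) * | + P | +; P → ) | S ( U | S ( | S ) P | S ); U → ( * | ) (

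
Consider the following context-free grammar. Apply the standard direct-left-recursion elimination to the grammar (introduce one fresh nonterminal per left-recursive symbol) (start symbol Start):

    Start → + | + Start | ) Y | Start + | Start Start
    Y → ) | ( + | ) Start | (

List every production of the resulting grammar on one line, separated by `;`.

Start → + Start1 | + Start Start1 | ) Y Start1; Y → ) | ( + | ) Start | (; Start1 → + Start1 | Start Start1 | ε

Start is directly left-recursive.
For Start: α = {+, Start}, β = {+, + Start, ) Y}. Rewrite as Start → β Start1 and Start1 → α Start1 | ε.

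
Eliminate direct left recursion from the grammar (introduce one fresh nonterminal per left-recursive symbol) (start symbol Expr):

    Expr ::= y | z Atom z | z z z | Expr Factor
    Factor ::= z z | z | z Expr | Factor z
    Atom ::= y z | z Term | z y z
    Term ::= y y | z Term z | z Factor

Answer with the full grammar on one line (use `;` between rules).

Directly left-recursive nonterminals: Expr, Factor.
For Expr: α = {Factor}, β = {y, z Atom z, z z z}. Rewrite as Expr → β Expr1 and Expr1 → α Expr1 | ε.
For Factor: α = {z}, β = {z z, z, z Expr}. Rewrite as Factor → β Factor1 and Factor1 → α Factor1 | ε.

Expr ::= y Expr1 | z Atom z Expr1 | z z z Expr1; Factor ::= z z Factor1 | z Factor1 | z Expr Factor1; Atom ::= y z | z Term | z y z; Term ::= y y | z Term z | z Factor; Expr1 ::= Factor Expr1 | ε; Factor1 ::= z Factor1 | ε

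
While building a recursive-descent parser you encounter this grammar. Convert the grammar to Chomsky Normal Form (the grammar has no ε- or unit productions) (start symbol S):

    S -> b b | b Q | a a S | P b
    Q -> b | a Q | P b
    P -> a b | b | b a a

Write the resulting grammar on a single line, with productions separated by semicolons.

S -> X1 X1 | X1 Q | X2 Y1 | P X1; Q -> b | X2 Q | P X1; P -> X2 X1 | b | X1 Y2; X1 -> b; X2 -> a; Y1 -> X2 S; Y2 -> X2 X2

Introduce a nonterminal for each terminal appearing in a rule of length ≥ 2: X1 → b, X2 → a.
Binarize each right-hand side of length ≥ 3 by chaining fresh nonterminals (Y1, Y2, …): affected rules were S → X2 X2 S; P → X1 X2 X2.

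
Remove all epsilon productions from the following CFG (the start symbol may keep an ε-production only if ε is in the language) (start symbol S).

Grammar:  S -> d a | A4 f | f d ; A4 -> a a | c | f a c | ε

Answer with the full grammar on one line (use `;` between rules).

S -> d a | A4 f | f | f d; A4 -> a a | c | f a c

The nullable symbols are {A4}.
ε ∉ L(G), so no ε-production is kept.
Add the nullable-subset variants: S → A4 f gives A4 f | f.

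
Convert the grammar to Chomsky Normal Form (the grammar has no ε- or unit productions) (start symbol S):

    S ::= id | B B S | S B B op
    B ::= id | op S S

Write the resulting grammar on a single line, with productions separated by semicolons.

S ::= id | B Y1 | S Y2; B ::= id | X1 Y4; X1 ::= op; Y1 ::= B S; Y2 ::= B Y3; Y3 ::= B X1; Y4 ::= S S

Introduce a nonterminal for each terminal appearing in a rule of length ≥ 2: X1 → op.
Binarize each right-hand side of length ≥ 3 by chaining fresh nonterminals (Y1, Y2, …): affected rules were S → B B S; S → S B B X1; B → X1 S S.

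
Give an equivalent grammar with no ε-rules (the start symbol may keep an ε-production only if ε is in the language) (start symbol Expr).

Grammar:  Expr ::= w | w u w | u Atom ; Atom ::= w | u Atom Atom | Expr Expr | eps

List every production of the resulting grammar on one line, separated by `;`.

Expr ::= w | w u w | u Atom | u; Atom ::= w | u Atom Atom | u Atom | u | Expr Expr

Nullable set = {Atom}.
ε ∉ L(G), so no ε-production is kept.
Add the nullable-subset variants: Expr → u Atom gives u Atom | u. Atom → u Atom Atom gives u Atom Atom | u Atom | u.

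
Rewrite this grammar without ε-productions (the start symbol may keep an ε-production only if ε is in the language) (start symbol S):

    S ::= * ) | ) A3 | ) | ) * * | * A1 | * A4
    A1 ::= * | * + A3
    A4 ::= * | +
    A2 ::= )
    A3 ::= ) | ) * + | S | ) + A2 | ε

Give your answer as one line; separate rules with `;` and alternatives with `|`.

S ::= * ) | ) A3 | ) | ) * * | * A1 | * A4; A1 ::= * | * + A3 | * +; A4 ::= * | +; A2 ::= ); A3 ::= ) | ) * + | S | ) + A2

Nullable nonterminals: {A3}.
ε ∉ L(G), so no ε-production is kept.
Add the nullable-subset variants: S → ) A3 gives ) A3 | ). A1 → * + A3 gives * + A3 | * +.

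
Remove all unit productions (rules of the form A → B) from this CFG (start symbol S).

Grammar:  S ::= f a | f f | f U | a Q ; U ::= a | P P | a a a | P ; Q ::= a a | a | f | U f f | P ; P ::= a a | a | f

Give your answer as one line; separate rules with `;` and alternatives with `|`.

S ::= f a | f f | f U | a Q; U ::= a | P P | a a a | a a | f; Q ::= a a | a | f | U f f; P ::= a a | a | f

Unit pairs: Q ⇒* {P}; U ⇒* {P}.
Replace each nonterminal's rules with the union of the non-unit rules of every nonterminal it unit-derives.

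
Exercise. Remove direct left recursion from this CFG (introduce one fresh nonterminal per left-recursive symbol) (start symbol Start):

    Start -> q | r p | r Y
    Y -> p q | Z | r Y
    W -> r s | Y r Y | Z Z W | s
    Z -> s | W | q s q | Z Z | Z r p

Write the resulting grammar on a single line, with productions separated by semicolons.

Directly left-recursive nonterminal: Z.
For Z: α = {Z, r p}, β = {s, W, q s q}. Rewrite as Z → β Z1 and Z1 → α Z1 | ε.

Start -> q | r p | r Y; Y -> p q | Z | r Y; W -> r s | Y r Y | Z Z W | s; Z -> s Z1 | W Z1 | q s q Z1; Z1 -> Z Z1 | r p Z1 | ε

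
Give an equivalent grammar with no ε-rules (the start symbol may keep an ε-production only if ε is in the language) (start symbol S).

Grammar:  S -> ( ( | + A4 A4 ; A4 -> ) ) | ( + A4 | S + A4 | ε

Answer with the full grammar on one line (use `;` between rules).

The nullable symbols are {A4}.
ε ∉ L(G), so no ε-production is kept.
Expand every rule over subsets of its nullable positions: S → + A4 A4 gives + A4 A4 | + A4 | +. A4 → ( + A4 gives ( + A4 | ( +. A4 → S + A4 gives S + A4 | S +.

S -> ( ( | + A4 A4 | + A4 | +; A4 -> ) ) | ( + A4 | ( + | S + A4 | S +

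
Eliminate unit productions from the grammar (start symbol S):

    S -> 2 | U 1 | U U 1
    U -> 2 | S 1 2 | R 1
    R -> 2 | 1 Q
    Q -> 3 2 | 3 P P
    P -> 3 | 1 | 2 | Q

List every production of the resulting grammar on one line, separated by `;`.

Unit pairs: P ⇒* {Q}.
For every A with A ⇒* B via unit rules, add B's non-unit alternatives to A; then delete every rule of the form X → Y.

S -> 2 | U 1 | U U 1; U -> 2 | S 1 2 | R 1; R -> 2 | 1 Q; Q -> 3 2 | 3 P P; P -> 3 | 1 | 2 | 3 2 | 3 P P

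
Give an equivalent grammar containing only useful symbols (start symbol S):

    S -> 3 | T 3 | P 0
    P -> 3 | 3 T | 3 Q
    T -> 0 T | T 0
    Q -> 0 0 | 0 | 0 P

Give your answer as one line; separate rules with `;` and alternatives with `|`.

S -> 3 | P 0; P -> 3 | 3 Q; Q -> 0 0 | 0 | 0 P

Generating nonterminals: {P, Q, S}.
Reachable from S after that: {P, Q, S}.
Removed useless symbols: {T} and every production mentioning them.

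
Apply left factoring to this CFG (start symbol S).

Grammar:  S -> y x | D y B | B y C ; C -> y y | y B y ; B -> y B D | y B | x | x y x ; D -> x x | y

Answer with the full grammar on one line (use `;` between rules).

C has alternatives sharing prefix 'y': factor to C → y C' with C' → y | B y.
B has alternatives sharing prefix 'y B': factor to B → y B B' with B' → D | ε.
B has alternatives sharing prefix 'x': factor to B → x B'' with B'' → ε | y x.

S -> y x | D y B | B y C; C -> y C'; B -> y B B' | x B''; D -> x x | y; C' -> y | B y; B' -> D | ε; B'' -> ε | y x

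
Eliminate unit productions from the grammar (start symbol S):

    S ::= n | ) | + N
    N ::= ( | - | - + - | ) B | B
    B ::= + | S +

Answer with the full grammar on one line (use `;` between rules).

Unit pairs: N ⇒* {B}.
For every A with A ⇒* B via unit rules, add B's non-unit alternatives to A; then delete every rule of the form X → Y.

S ::= n | ) | + N; N ::= + | S + | ( | - | - + - | ) B; B ::= + | S +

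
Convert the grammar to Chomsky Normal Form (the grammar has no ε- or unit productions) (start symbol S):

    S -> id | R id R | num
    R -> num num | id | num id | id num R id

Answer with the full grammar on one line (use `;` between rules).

S -> id | R Y1 | num; R -> X2 X2 | id | X2 X1 | X1 Y2; X1 -> id; X2 -> num; Y1 -> X1 R; Y2 -> X2 Y3; Y3 -> R X1

Introduce a nonterminal for each terminal appearing in a rule of length ≥ 2: X1 → id, X2 → num.
Binarize each right-hand side of length ≥ 3 by chaining fresh nonterminals (Y1, Y2, …): affected rules were S → R X1 R; R → X1 X2 R X1.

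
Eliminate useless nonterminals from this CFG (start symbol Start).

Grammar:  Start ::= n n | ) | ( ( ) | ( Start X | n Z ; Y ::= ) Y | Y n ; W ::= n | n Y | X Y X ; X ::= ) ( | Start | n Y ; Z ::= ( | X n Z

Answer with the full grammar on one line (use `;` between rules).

Start ::= n n | ) | ( ( ) | ( Start X | n Z; X ::= ) ( | Start; Z ::= ( | X n Z

Generating nonterminals: {Start, W, X, Z}.
Reachable from Start after that: {Start, X, Z}.
Removed useless symbols: {W, Y} and every production mentioning them.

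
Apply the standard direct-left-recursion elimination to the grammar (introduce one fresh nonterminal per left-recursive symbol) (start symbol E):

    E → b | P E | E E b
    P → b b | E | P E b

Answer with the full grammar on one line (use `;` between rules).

Directly left-recursive nonterminals: E, P.
For E: α = {E b}, β = {b, P E}. Rewrite as E → β E' and E' → α E' | ε.
For P: α = {E b}, β = {b b, E}. Rewrite as P → β P' and P' → α P' | ε.

E → b E' | P E E'; P → b b P' | E P'; E' → E b E' | ε; P' → E b P' | ε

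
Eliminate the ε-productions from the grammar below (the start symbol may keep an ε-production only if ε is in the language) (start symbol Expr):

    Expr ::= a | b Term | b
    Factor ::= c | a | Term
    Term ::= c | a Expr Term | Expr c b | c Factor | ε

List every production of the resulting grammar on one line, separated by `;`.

The nullable symbols are {Factor, Term}.
ε ∉ L(G), so no ε-production is kept.
Expand every rule over subsets of its nullable positions: Expr → b Term gives b Term | b. Term → a Expr Term gives a Expr Term | a Expr.

Expr ::= a | b Term | b; Factor ::= c | a | Term; Term ::= c | a Expr Term | a Expr | Expr c b | c Factor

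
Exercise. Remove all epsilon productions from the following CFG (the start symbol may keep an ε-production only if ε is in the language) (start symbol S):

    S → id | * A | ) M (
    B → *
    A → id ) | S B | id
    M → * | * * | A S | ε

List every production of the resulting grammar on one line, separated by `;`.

The nullable symbols are {M}.
ε ∉ L(G), so no ε-production is kept.
Expand every rule over subsets of its nullable positions: S → ) M ( gives ) M ( | ) (.

S → id | * A | ) M ( | ) (; B → *; A → id ) | S B | id; M → * | * * | A S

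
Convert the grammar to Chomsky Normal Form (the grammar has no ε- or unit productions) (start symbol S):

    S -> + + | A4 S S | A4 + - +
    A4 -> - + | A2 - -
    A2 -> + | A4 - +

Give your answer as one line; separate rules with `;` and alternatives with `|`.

Introduce a nonterminal for each terminal appearing in a rule of length ≥ 2: X1 → +, X2 → -.
Binarize each right-hand side of length ≥ 3 by chaining fresh nonterminals (Y1, Y2, …): affected rules were S → A4 S S; S → A4 X1 X2 X1; A4 → A2 X2 X2; A2 → A4 X2 X1.

S -> X1 X1 | A4 Y1 | A4 Y2; A4 -> X2 X1 | A2 Y4; A2 -> + | A4 Y5; X1 -> +; X2 -> -; Y1 -> S S; Y2 -> X1 Y3; Y3 -> X2 X1; Y4 -> X2 X2; Y5 -> X2 X1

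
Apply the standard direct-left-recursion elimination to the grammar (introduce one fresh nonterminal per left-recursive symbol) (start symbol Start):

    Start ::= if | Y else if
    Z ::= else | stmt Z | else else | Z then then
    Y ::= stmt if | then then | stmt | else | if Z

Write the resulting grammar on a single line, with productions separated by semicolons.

Start ::= if | Y else if; Z ::= else Z1 | stmt Z Z1 | else else Z1; Y ::= stmt if | then then | stmt | else | if Z; Z1 ::= then then Z1 | ε

Z is directly left-recursive.
For Z: α = {then then}, β = {else, stmt Z, else else}. Rewrite as Z → β Z1 and Z1 → α Z1 | ε.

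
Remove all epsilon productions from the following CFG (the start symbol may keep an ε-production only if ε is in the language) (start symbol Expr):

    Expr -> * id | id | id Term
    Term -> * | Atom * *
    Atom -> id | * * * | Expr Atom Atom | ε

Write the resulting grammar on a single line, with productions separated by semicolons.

Expr -> * id | id | id Term; Term -> * | Atom * * | * *; Atom -> id | * * * | Expr Atom Atom | Expr Atom | Expr

Nullable nonterminals: {Atom}.
ε ∉ L(G), so no ε-production is kept.
Add the nullable-subset variants: Term → Atom * * gives Atom * * | * *. Atom → Expr Atom Atom gives Expr Atom Atom | Expr Atom | Expr.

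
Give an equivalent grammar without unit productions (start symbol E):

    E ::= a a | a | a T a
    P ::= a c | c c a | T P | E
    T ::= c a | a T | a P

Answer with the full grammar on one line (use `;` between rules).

Unit pairs: P ⇒* {E}.
Replace each nonterminal's rules with the union of the non-unit rules of every nonterminal it unit-derives.

E ::= a a | a | a T a; P ::= a a | a | a T a | a c | c c a | T P; T ::= c a | a T | a P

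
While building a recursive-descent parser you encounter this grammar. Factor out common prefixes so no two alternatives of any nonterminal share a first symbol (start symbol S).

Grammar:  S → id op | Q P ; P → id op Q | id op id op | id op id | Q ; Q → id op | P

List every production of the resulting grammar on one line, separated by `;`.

S → id op | Q P; P → Q | id op P'; Q → id op | P; P' → Q | id P''; P'' → op | ε

P has alternatives sharing prefix 'id op': factor to P → id op P' with P' → Q | id op | id.
P' has alternatives sharing prefix 'id': factor to P' → id P'' with P'' → op | ε.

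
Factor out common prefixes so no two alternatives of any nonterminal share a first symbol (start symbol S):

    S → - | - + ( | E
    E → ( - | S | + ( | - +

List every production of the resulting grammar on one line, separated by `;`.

S → E | - S'; E → ( - | S | + ( | - +; S' → ε | + (

S has alternatives sharing prefix '-': factor to S → - S' with S' → ε | + (.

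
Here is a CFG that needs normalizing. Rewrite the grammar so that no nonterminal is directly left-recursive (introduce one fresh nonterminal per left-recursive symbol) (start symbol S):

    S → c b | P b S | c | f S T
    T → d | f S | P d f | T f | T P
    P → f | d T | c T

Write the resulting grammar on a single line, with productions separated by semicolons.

T is directly left-recursive.
For T: α = {f, P}, β = {d, f S, P d f}. Rewrite as T → β T' and T' → α T' | ε.

S → c b | P b S | c | f S T; T → d T' | f S T' | P d f T'; P → f | d T | c T; T' → f T' | P T' | epsilon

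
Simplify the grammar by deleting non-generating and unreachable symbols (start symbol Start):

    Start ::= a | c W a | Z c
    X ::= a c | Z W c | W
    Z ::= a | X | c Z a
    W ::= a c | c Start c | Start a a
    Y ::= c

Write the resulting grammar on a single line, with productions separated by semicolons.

Generating nonterminals: {Start, W, X, Y, Z}.
Reachable from Start after that: {Start, W, X, Z}.
Removed useless symbols: {Y} and every production mentioning them.

Start ::= a | c W a | Z c; X ::= a c | Z W c | W; Z ::= a | X | c Z a; W ::= a c | c Start c | Start a a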